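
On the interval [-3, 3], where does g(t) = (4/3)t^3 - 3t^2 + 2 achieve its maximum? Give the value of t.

3

g'(t) = 4t^2 - 6t, which vanishes at t = 0 and t = 3/2.
Compare values at every candidate in [-3, 3]: g(-3) = -61; g(0) = 2; g(3/2) = -1/4; g(3) = 11.
The maximum over the interval is 11, attained at t = 3.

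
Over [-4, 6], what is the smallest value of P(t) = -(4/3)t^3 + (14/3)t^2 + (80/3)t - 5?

The derivative is -4t^2 + (28/3)t + 80/3, which vanishes at t = -5/3 and t = 4.
Compare values at every candidate in [-4, 6]: P(-4) = 145/3; P(-5/3) = -2455/81; P(4) = 91; P(6) = 35.
Hence the absolute minimum is -2455/81 at t = -5/3.

-2455/81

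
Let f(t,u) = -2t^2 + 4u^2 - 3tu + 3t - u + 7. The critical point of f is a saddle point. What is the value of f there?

∂f/∂t = -4t - 3u + 3 = 0 and ∂f/∂u = -3t + 8u - 1 = 0, so (t, u) = (21/41, 13/41).
The Hessian has f_{tt} = -4, f_{uu} = 8, f_{tu} = -3, giving D = -41 < 0, so the point is a saddle point.
f(21/41, 13/41) = 312/41.

312/41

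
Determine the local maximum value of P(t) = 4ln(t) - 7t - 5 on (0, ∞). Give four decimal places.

P'(t) = 4/t − 7 = 0 gives t = 4/7.
P''(t) = -4/t², which is negative for t > 0, so this is a local maximum.
P(4/7) = 4·ln(4/7) - 4 - 5 ≈ -11.2385.

-11.2385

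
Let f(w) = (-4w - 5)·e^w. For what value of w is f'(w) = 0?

By the product rule, f'(w) = (-4w - 9)·e^w. Since e^w > 0, the only critical point is w = -9/4.
f''(-9/4) has the same sign as -4 < 0, so this is a local maximum.
f(-9/4) = (4)·e^(-9/4) ≈ 0.4216.

-9/4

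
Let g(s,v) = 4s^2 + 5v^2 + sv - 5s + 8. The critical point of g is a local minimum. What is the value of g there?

507/79

∂g/∂s = 8s + v - 5 = 0 and ∂g/∂v = s + 10v = 0, so (s, v) = (50/79, -5/79).
The Hessian has g_{ss} = 8, g_{vv} = 10, g_{sv} = 1, giving D = 79 > 0 with g_{ss} > 0, so the point is a local minimum.
g(50/79, -5/79) = 507/79.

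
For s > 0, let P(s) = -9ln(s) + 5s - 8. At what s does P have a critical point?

P'(s) = -9/s + 5 = 0 gives s = 9/5.
P''(s) = 9/s², which is positive for s > 0, so this is a local minimum.
P(9/5) = -9·ln(9/5) + 9 - 8 ≈ -4.2901.

9/5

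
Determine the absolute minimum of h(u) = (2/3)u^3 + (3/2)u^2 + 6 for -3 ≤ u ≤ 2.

3/2

h'(u) = 2u^2 + 3u, which vanishes at u = -3/2 and u = 0.
Candidates: h(-3) = 3/2, h(-3/2) = 57/8, h(0) = 6, h(2) = 52/3.
Hence the absolute minimum is 3/2 at u = -3.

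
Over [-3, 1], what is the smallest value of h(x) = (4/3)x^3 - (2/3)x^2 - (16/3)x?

-26

h'(x) = 4x^2 - (4/3)x - 16/3, whose only zero in [-3, 1] is x = -1.
Evaluating at the critical points and endpoints: h(-3) = -26,  h(-1) = 10/3,  h(1) = -14/3.
Hence the absolute minimum is -26 at x = -3.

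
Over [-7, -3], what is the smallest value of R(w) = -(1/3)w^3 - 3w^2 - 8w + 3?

The derivative is -w^2 - 6w - 8, whose only zero in [-7, -3] is w = -4.
Candidates: R(-7) = 79/3, R(-4) = 25/3, R(-3) = 9.
Hence the absolute minimum is 25/3 at w = -4.

25/3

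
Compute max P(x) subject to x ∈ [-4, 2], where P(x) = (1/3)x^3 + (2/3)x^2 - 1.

13/3

P'(x) = x^2 + (4/3)x, which vanishes at x = -4/3 and x = 0.
Evaluating at the critical points and endpoints: P(-4) = -35/3,  P(-4/3) = -49/81,  P(0) = -1,  P(2) = 13/3.
Hence the absolute maximum is 13/3 at x = 2.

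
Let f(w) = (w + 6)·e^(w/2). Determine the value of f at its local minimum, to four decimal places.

f'(w) = 1·e^(w/2) + (w + 6)·(1/2)·e^(w/2) = ((1/2)w + 4)·e^(w/2). Since e^(w/2) > 0, the only critical point is w = -8.
f''(-8) has the same sign as 1/2 > 0, so this is a local minimum.
f(-8) = (-2)·e^(-4) ≈ -0.0366.

-0.0366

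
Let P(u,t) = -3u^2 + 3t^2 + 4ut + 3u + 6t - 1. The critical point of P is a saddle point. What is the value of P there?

∂P/∂u = -6u + 4t + 3 = 0 and ∂P/∂t = 4u + 6t + 6 = 0, so (u, t) = (-3/26, -12/13).
The Hessian has P_{uu} = -6, P_{tt} = 6, P_{ut} = 4, giving D = -52 < 0, so the point is a saddle point.
P(-3/26, -12/13) = -205/52.

-205/52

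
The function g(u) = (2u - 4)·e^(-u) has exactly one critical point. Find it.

g'(u) = 2·e^(-u) + (2u - 4)·(-1)·e^(-u) = (-2u + 6)·e^(-u). Since e^(-u) > 0, the only critical point is u = 3.
g''(3) has the same sign as -2 < 0, so this is a local maximum.
g(3) = (2)·e^(-3) ≈ 0.0996.

3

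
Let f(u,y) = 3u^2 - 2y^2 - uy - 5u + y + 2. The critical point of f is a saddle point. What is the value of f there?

-2/25

∂f/∂u = 6u - y - 5 = 0 and ∂f/∂y = -u - 4y + 1 = 0, so (u, y) = (21/25, 1/25).
The Hessian has f_{uu} = 6, f_{yy} = -4, f_{uy} = -1, giving D = -25 < 0, so the point is a saddle point.
f(21/25, 1/25) = -2/25.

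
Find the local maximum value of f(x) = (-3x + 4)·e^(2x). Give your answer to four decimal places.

By the product rule, f'(x) = (-6x + 5)·e^(2x). Since e^(2x) > 0, the only critical point is x = 5/6.
f''(5/6) has the same sign as -6 < 0, so this is a local maximum.
f(5/6) = (3/2)·e^(5/3) ≈ 7.9417.

7.9417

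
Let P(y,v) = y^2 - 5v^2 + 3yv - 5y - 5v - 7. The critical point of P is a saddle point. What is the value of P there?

∂P/∂y = 2y + 3v - 5 = 0 and ∂P/∂v = 3y - 10v - 5 = 0, so (y, v) = (65/29, 5/29).
The Hessian has P_{yy} = 2, P_{vv} = -10, P_{yv} = 3, giving D = -29 < 0, so the point is a saddle point.
P(65/29, 5/29) = -378/29.

-378/29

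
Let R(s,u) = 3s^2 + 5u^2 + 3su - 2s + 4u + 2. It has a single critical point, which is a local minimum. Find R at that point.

10/51

∂R/∂s = 6s + 3u - 2 = 0 and ∂R/∂u = 3s + 10u + 4 = 0, so (s, u) = (32/51, -10/17).
The Hessian has R_{ss} = 6, R_{uu} = 10, R_{su} = 3, giving D = 51 > 0 with R_{ss} > 0, so the point is a local minimum.
R(32/51, -10/17) = 10/51.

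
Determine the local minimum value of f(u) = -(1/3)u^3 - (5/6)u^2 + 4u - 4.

-29/2

Critical points: f'(u) = -u^2 - (5/3)u + 4 vanishes at u = -3, 4/3.
Since f''(u) = -2u - 5/3, we get f''(-3) = 13/3 > 0 ⇒ local minimum; f''(4/3) = -13/3 < 0 ⇒ local maximum.
The local minimum is f(-3) = -29/2.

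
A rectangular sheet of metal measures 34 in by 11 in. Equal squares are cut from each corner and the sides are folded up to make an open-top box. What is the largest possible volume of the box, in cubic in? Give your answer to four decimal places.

With cut size x, the volume is V(x) = x(34 − 2x)(11 − 2x) for 0 < x < 5.5.
V'(x) = 12x^2 − 180x + 374. Setting V'(x) = 0 gives x ≈ 2.4917 (the root in (0, 5.5)).
V''(x) = 24x − 180 is negative there, so this is the maximum; V ≈ 435.0042.

435.0042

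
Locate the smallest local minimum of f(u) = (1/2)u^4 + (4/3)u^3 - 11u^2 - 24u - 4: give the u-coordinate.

3

Critical points: f'(u) = 2u^3 + 4u^2 - 22u - 24 vanishes at u = -4, -1, 3.
Second-derivative test with f''(u) = 6u^2 + 8u - 22: f''(-4) = 42 > 0 ⇒ local minimum; f''(-1) = -24 < 0 ⇒ local maximum; f''(3) = 56 > 0 ⇒ local minimum.
Thus f has its smallest local minimum at u = 3, with value -197/2.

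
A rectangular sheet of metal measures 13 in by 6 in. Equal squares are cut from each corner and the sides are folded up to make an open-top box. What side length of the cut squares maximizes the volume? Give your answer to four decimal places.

With cut size x, the volume is V(x) = x(13 − 2x)(6 − 2x) for 0 < x < 3.
V'(x) = 12x^2 − 76x + 78. Setting V'(x) = 0 gives x ≈ 1.2884 (the root in (0, 3)).
V''(x) = 24x − 76 is negative there, so this is the maximum; V ≈ 45.9710.

1.2884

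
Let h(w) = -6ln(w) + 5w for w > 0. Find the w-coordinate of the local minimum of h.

h'(w) = -6/w + 5 = 0 gives w = 6/5.
h''(w) = 6/w², which is positive for w > 0, so this is a local minimum.
h(6/5) = -6·ln(6/5) + 6 ≈ 4.9061.

6/5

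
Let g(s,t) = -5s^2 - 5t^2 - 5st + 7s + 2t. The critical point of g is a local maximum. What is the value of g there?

∂g/∂s = -10s - 5t + 7 = 0 and ∂g/∂t = -5s - 10t + 2 = 0, so (s, t) = (4/5, -1/5).
The Hessian has g_{ss} = -10, g_{tt} = -10, g_{st} = -5, giving D = 75 > 0 with g_{ss} < 0, so the point is a local maximum.
g(4/5, -1/5) = 13/5.

13/5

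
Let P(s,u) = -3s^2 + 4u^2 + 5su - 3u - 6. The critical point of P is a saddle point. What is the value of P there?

∂P/∂s = -6s + 5u = 0 and ∂P/∂u = 5s + 8u - 3 = 0, so (s, u) = (15/73, 18/73).
The Hessian has P_{ss} = -6, P_{uu} = 8, P_{su} = 5, giving D = -73 < 0, so the point is a saddle point.
P(15/73, 18/73) = -465/73.

-465/73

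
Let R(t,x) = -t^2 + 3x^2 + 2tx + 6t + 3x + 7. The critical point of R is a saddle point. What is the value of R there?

∂R/∂t = -2t + 2x + 6 = 0 and ∂R/∂x = 2t + 6x + 3 = 0, so (t, x) = (15/8, -9/8).
The Hessian has R_{tt} = -2, R_{xx} = 6, R_{tx} = 2, giving D = -16 < 0, so the point is a saddle point.
R(15/8, -9/8) = 175/16.

175/16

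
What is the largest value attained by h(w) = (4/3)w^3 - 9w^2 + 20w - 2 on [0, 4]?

58/3

The derivative is 4w^2 - 18w + 20, which vanishes at w = 2 and w = 5/2.
Compare values at every candidate in [0, 4]: h(0) = -2; h(2) = 38/3; h(5/2) = 151/12; h(4) = 58/3.
So the maximum is h(4) = 58/3.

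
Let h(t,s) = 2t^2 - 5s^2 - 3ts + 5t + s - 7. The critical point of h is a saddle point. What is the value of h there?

-451/49

∂h/∂t = 4t - 3s + 5 = 0 and ∂h/∂s = -3t - 10s + 1 = 0, so (t, s) = (-47/49, 19/49).
The Hessian has h_{tt} = 4, h_{ss} = -10, h_{ts} = -3, giving D = -49 < 0, so the point is a saddle point.
h(-47/49, 19/49) = -451/49.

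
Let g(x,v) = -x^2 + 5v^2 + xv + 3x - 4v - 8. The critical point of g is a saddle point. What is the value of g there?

-127/21

∂g/∂x = -2x + v + 3 = 0 and ∂g/∂v = x + 10v - 4 = 0, so (x, v) = (34/21, 5/21).
The Hessian has g_{xx} = -2, g_{vv} = 10, g_{xv} = 1, giving D = -21 < 0, so the point is a saddle point.
g(34/21, 5/21) = -127/21.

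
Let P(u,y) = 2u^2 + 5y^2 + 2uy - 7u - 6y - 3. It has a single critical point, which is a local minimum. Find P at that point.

∂P/∂u = 4u + 2y - 7 = 0 and ∂P/∂y = 2u + 10y - 6 = 0, so (u, y) = (29/18, 5/18).
The Hessian has P_{uu} = 4, P_{yy} = 10, P_{uy} = 2, giving D = 36 > 0 with P_{uu} > 0, so the point is a local minimum.
P(29/18, 5/18) = -341/36.

-341/36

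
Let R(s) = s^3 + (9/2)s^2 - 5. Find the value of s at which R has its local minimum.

R'(s) = 3s^2 + 9s = 0 at s = -3, 0.
Second-derivative test with R''(s) = 6s + 9: R''(-3) = -9 < 0 ⇒ local maximum; R''(0) = 9 > 0 ⇒ local minimum.
So the local minimum value is R(0) = -5.

0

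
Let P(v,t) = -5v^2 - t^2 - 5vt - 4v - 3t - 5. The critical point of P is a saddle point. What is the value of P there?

∂P/∂v = -10v - 5t - 4 = 0 and ∂P/∂t = -5v - 2t - 3 = 0, so (v, t) = (-7/5, 2).
The Hessian has P_{vv} = -10, P_{tt} = -2, P_{vt} = -5, giving D = -5 < 0, so the point is a saddle point.
P(-7/5, 2) = -26/5.

-26/5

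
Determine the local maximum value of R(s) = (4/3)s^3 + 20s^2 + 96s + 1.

R'(s) = 4s^2 + 40s + 96. Setting R'(s) = 0 gives s ∈ {-6, -4}.
R''(s) = 8s + 40. R''(-6) = -8 < 0 ⇒ local maximum; R''(-4) = 8 > 0 ⇒ local minimum.
Thus R has its local maximum at s = -6, with value -143.

-143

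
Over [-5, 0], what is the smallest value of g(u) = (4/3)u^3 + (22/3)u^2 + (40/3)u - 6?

Differentiating, g'(u) = 4u^2 + (44/3)u + 40/3; which vanishes at u = -2 and u = -5/3.
Candidates: g(-5) = -56,  g(-2) = -14,  g(-5/3) = -1136/81,  g(0) = -6.
Hence the absolute minimum is -56 at u = -5.

-56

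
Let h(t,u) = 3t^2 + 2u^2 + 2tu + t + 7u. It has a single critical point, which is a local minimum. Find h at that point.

∂h/∂t = 6t + 2u + 1 = 0 and ∂h/∂u = 2t + 4u + 7 = 0, so (t, u) = (1/2, -2).
The Hessian has h_{tt} = 6, h_{uu} = 4, h_{tu} = 2, giving D = 20 > 0 with h_{tt} > 0, so the point is a local minimum.
h(1/2, -2) = -27/4.

-27/4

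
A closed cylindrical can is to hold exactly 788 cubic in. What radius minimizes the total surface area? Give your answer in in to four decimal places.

5.0055

With radius r and height h, πr²h = 788 so h = 788/(πr²), and S(r) = 2πr² + 2πrh = 2πr² + 2·788/r.
S'(r) = 4πr − 2·788/r² = 0 ⇒ r³ = 788/(2π), so r ≈ 5.0055 and h = 2r ≈ 10.0110.
S''(r) = 4π + 4·788/r³ > 0, so this is the minimum; S ≈ 472.2791.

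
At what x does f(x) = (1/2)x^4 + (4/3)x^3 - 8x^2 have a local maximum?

f'(x) = 2x^3 + 4x^2 - 16x = 0 at x = -4, 0, 2.
Second-derivative test with f''(x) = 6x^2 + 8x - 16: f''(-4) = 48 > 0 ⇒ local minimum; f''(0) = -16 < 0 ⇒ local maximum; f''(2) = 24 > 0 ⇒ local minimum.
The local maximum is f(0) = 0.

0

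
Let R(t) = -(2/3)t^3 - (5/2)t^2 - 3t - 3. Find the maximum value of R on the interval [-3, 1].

3/2

The derivative is -2t^2 - 5t - 3, which vanishes at t = -3/2 and t = -1.
Candidates: R(-3) = 3/2,  R(-3/2) = -15/8,  R(-1) = -11/6,  R(1) = -55/6.
So the maximum is R(-3) = 3/2.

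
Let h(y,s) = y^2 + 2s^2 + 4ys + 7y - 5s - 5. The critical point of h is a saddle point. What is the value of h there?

223/8

∂h/∂y = 2y + 4s + 7 = 0 and ∂h/∂s = 4y + 4s - 5 = 0, so (y, s) = (6, -19/4).
The Hessian has h_{yy} = 2, h_{ss} = 4, h_{ys} = 4, giving D = -8 < 0, so the point is a saddle point.
h(6, -19/4) = 223/8.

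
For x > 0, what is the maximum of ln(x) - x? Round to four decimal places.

f'(x) = 1/x − 1 = 0 gives x = 1.
f''(x) = -1/x², which is negative for x > 0, so this is a local maximum.
f(1) = 1·ln(1) - 1 ≈ -1.0000.

-1.0000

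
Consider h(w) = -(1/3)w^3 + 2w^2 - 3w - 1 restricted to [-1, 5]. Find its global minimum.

h'(w) = -w^2 + 4w - 3, which vanishes at w = 1 and w = 3.
Evaluating at the critical points and endpoints: h(-1) = 13/3; h(1) = -7/3; h(3) = -1; h(5) = -23/3.
Hence the absolute minimum is -23/3 at w = 5.

-23/3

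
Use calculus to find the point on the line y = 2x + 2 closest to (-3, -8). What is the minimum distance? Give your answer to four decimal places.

Minimize D(x)^2 = (x + 3)^2 + (2x + 10)^2.
d/dx[D^2] = 2(x + 3) + 2·2·(2x + 10) = 0 ⇒ x = -23/5.
Then y = -36/5 and the distance is √(16/5) ≈ 1.7889.

1.7889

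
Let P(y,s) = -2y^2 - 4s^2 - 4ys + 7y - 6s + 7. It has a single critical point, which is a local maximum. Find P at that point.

137/4

∂P/∂y = -4y - 4s + 7 = 0 and ∂P/∂s = -4y - 8s - 6 = 0, so (y, s) = (5, -13/4).
The Hessian has P_{yy} = -4, P_{ss} = -8, P_{ys} = -4, giving D = 16 > 0 with P_{yy} < 0, so the point is a local maximum.
P(5, -13/4) = 137/4.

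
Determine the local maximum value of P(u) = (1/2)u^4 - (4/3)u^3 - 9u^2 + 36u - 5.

P'(u) = 2u^3 - 4u^2 - 18u + 36. Setting P'(u) = 0 gives u ∈ {-3, 2, 3}.
Since P''(u) = 6u^2 - 8u - 18, we get P''(-3) = 60 > 0 ⇒ local minimum; P''(2) = -10 < 0 ⇒ local maximum; P''(3) = 12 > 0 ⇒ local minimum.
Thus P has its local maximum at u = 2, with value 85/3.

85/3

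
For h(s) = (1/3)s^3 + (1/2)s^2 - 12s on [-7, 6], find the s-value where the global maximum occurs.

-4

h'(s) = s^2 + s - 12, which vanishes at s = -4 and s = 3.
Evaluating at the critical points and endpoints: h(-7) = -35/6; h(-4) = 104/3; h(3) = -45/2; h(6) = 18.
So the maximum is h(-4) = 104/3.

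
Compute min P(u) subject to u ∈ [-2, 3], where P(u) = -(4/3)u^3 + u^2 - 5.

Differentiating, P'(u) = -4u^2 + 2u; which vanishes at u = 0 and u = 1/2.
Candidates: P(-2) = 29/3; P(0) = -5; P(1/2) = -59/12; P(3) = -32.
The minimum over the interval is -32, attained at u = 3.

-32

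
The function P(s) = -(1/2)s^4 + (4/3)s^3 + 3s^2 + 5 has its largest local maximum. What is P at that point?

P'(s) = -2s^3 + 4s^2 + 6s. Setting P'(s) = 0 gives s ∈ {-1, 0, 3}.
Second-derivative test with P''(s) = -6s^2 + 8s + 6: P''(-1) = -8 < 0 ⇒ local maximum; P''(0) = 6 > 0 ⇒ local minimum; P''(3) = -24 < 0 ⇒ local maximum.
Thus P has its largest local maximum at s = 3, with value 55/2.

55/2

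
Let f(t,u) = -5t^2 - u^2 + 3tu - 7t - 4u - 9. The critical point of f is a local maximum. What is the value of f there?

114/11

∂f/∂t = -10t + 3u - 7 = 0 and ∂f/∂u = 3t - 2u - 4 = 0, so (t, u) = (-26/11, -61/11).
The Hessian has f_{tt} = -10, f_{uu} = -2, f_{tu} = 3, giving D = 11 > 0 with f_{tt} < 0, so the point is a local maximum.
f(-26/11, -61/11) = 114/11.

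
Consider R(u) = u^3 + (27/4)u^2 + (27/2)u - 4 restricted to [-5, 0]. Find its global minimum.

-111/4

The derivative is 3u^2 + (27/2)u + 27/2, which vanishes at u = -3 and u = -3/2.
Compare values at every candidate in [-5, 0]: R(-5) = -111/4, R(-3) = -43/4, R(-3/2) = -199/16, R(0) = -4.
So the minimum is R(-5) = -111/4.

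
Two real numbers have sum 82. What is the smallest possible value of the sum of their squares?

With a + b = 82, a^2 + b^2 = a^2 + (82 − a)^2.
The derivative 2a − 2(82 − a) = 4a − 164 vanishes at a = 41; second derivative 4 > 0, a minimum.
The minimum is 2·(41)^2 = 3362.

3362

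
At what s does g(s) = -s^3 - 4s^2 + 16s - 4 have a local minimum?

-4

g'(s) = -3s^2 - 8s + 16. Setting g'(s) = 0 gives s ∈ {-4, 4/3}.
Since g''(s) = -6s - 8, we get g''(-4) = 16 > 0 ⇒ local minimum; g''(4/3) = -16 < 0 ⇒ local maximum.
So the local minimum value is g(-4) = -68.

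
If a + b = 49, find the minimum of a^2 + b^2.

With a + b = 49, a^2 + b^2 = a^2 + (49 − a)^2.
The derivative 2a − 2(49 − a) = 4a − 98 vanishes at a = 49/2; second derivative 4 > 0, a minimum.
The minimum is 2·(49/2)^2 = 2401/2.

2401/2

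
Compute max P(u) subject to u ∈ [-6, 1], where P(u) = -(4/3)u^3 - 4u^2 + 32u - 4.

The derivative is -4u^2 - 8u + 32, whose only zero in [-6, 1] is u = -4.
Compare values at every candidate in [-6, 1]: P(-6) = -52,  P(-4) = -332/3,  P(1) = 68/3.
Hence the absolute maximum is 68/3 at u = 1.

68/3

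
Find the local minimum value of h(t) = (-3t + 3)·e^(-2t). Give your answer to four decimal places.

-0.0747

By the product rule, h'(t) = (6t - 9)·e^(-2t). Since e^(-2t) > 0, the only critical point is t = 3/2.
h''(3/2) has the same sign as 6 > 0, so this is a local minimum.
h(3/2) = (-3/2)·e^(-3) ≈ -0.0747.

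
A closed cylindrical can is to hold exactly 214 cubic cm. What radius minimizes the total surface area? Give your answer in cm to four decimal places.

With radius r and height h, πr²h = 214 so h = 214/(πr²), and S(r) = 2πr² + 2πrh = 2πr² + 2·214/r.
S'(r) = 4πr − 2·214/r² = 0 ⇒ r³ = 214/(2π), so r ≈ 3.2415 and h = 2r ≈ 6.4830.
S''(r) = 4π + 4·214/r³ > 0, so this is the minimum; S ≈ 198.0571.

3.2415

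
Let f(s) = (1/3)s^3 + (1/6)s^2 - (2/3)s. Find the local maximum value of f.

f'(s) = s^2 + (1/3)s - 2/3. Setting f'(s) = 0 gives s ∈ {-1, 2/3}.
f''(s) = 2s + 1/3. f''(-1) = -5/3 < 0 ⇒ local maximum; f''(2/3) = 5/3 > 0 ⇒ local minimum.
The local maximum is f(-1) = 1/2.

1/2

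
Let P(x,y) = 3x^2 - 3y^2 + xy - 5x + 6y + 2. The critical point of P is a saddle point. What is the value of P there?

137/37

∂P/∂x = 6x + y - 5 = 0 and ∂P/∂y = x - 6y + 6 = 0, so (x, y) = (24/37, 41/37).
The Hessian has P_{xx} = 6, P_{yy} = -6, P_{xy} = 1, giving D = -37 < 0, so the point is a saddle point.
P(24/37, 41/37) = 137/37.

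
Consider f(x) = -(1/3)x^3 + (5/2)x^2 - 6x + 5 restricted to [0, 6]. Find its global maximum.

Differentiating, f'(x) = -x^2 + 5x - 6; which vanishes at x = 2 and x = 3.
Evaluating at the critical points and endpoints: f(0) = 5, f(2) = 1/3, f(3) = 1/2, f(6) = -13.
Hence the absolute maximum is 5 at x = 0.

5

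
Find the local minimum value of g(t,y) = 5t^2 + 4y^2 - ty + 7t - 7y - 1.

-471/79

∂g/∂t = 10t - y + 7 = 0 and ∂g/∂y = -t + 8y - 7 = 0, so (t, y) = (-49/79, 63/79).
The Hessian has g_{tt} = 10, g_{yy} = 8, g_{ty} = -1, giving D = 79 > 0 with g_{tt} > 0, so the point is a local minimum.
g(-49/79, 63/79) = -471/79.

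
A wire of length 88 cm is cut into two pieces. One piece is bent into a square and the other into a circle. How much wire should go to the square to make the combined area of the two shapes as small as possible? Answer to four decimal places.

49.2887

Let x be the length used for the square. Square side x/4; circle radius (88−x)/(2π).
A(x) = (x/4)² + π·((88−x)/(2π))² = x²/16 + (88−x)²/(4π) for 0 ≤ x ≤ 88. A'(x) = x/8 − (88−x)/(2π) = 0 gives x = 4·88/(π+4) ≈ 49.2887.
A'' = 1/8 + 1/(2π) > 0, so this gives the minimum combined area; x ≈ 49.2887 cm to the square.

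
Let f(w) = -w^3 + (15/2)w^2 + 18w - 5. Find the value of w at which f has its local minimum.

-1

f'(w) = -3w^2 + 15w + 18. Setting f'(w) = 0 gives w ∈ {-1, 6}.
Second-derivative test with f''(w) = -6w + 15: f''(-1) = 21 > 0 ⇒ local minimum; f''(6) = -21 < 0 ⇒ local maximum.
Thus f has its local minimum at w = -1, with value -29/2.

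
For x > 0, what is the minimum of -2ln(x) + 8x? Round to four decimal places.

f'(x) = -2/x + 8 = 0 gives x = 1/4.
f''(x) = 2/x², which is positive for x > 0, so this is a local minimum.
f(1/4) = -2·ln(1/4) + 2 ≈ 4.7726.

4.7726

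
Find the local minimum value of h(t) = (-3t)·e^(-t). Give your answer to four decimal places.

-1.1036

h'(t) = (-3)·e^(-t) + (-3t)·(-1)·e^(-t) = (3t - 3)·e^(-t). Since e^(-t) > 0, the only critical point is t = 1.
h''(1) has the same sign as 3 > 0, so this is a local minimum.
h(1) = (-3)·e^(-1) ≈ -1.1036.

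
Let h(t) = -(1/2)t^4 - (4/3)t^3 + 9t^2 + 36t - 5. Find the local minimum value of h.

h'(t) = -2t^3 - 4t^2 + 18t + 36. Setting h'(t) = 0 gives t ∈ {-3, -2, 3}.
h''(t) = -6t^2 - 8t + 18. h''(-3) = -12 < 0 ⇒ local maximum; h''(-2) = 10 > 0 ⇒ local minimum; h''(3) = -60 < 0 ⇒ local maximum.
So the local minimum value is h(-2) = -115/3.

-115/3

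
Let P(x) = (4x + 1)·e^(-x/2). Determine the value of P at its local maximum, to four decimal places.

3.3349

P'(x) = 4·e^(-x/2) + (4x + 1)·(-1/2)·e^(-x/2) = (-2x + 7/2)·e^(-x/2). Since e^(-x/2) > 0, the only critical point is x = 7/4.
P''(7/4) has the same sign as -2 < 0, so this is a local maximum.
P(7/4) = (8)·e^(-7/8) ≈ 3.3349.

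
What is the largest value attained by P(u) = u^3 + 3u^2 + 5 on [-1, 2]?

25

P'(u) = 3u^2 + 6u, whose only zero in [-1, 2] is u = 0.
Candidates: P(-1) = 7,  P(0) = 5,  P(2) = 25.
Hence the absolute maximum is 25 at u = 2.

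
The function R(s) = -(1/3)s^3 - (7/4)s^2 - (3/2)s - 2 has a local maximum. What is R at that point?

R'(s) = -s^2 - (7/2)s - 3/2 = 0 at s = -3, -1/2.
Since R''(s) = -2s - 7/2, we get R''(-3) = 5/2 > 0 ⇒ local minimum; R''(-1/2) = -5/2 < 0 ⇒ local maximum.
So the local maximum value is R(-1/2) = -79/48.

-79/48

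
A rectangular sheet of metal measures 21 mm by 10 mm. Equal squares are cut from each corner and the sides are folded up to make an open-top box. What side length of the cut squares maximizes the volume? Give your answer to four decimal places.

With cut size x, the volume is V(x) = x(21 − 2x)(10 − 2x) for 0 < x < 5.
V'(x) = 12x^2 − 124x + 210. Setting V'(x) = 0 gives x ≈ 2.1344 (the root in (0, 5)).
V''(x) = 24x − 124 is negative there, so this is the maximum; V ≈ 204.6673.

2.1344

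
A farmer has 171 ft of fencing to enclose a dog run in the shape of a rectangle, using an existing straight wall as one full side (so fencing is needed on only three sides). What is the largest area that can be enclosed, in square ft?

29241/8

Let the sides perpendicular to the wall have length x and the parallel side y, so 2x + y = 171 and the area is A = xy = x(171 − 2x).
A'(x) = 171 − 4x = 0 gives x = 171/4, and A''(x) = −4 < 0 confirms a maximum.
Then y = 171 − 2·171/4 = 171/2 and A = 29241/8.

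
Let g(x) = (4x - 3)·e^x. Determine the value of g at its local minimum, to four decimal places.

By the product rule, g'(x) = (4x + 1)·e^x. Since e^x > 0, the only critical point is x = -1/4.
g''(-1/4) has the same sign as 4 > 0, so this is a local minimum.
g(-1/4) = (-4)·e^(-1/4) ≈ -3.1152.

-3.1152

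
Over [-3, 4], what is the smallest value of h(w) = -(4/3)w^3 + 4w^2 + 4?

Differentiating, h'(w) = -4w^2 + 8w; which vanishes at w = 0 and w = 2.
Evaluating at the critical points and endpoints: h(-3) = 76; h(0) = 4; h(2) = 28/3; h(4) = -52/3.
So the minimum is h(4) = -52/3.

-52/3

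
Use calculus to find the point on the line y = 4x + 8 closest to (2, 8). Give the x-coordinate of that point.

Minimize D(x)^2 = (x - 2)^2 + (4x)^2.
d/dx[D^2] = 2(x - 2) + 2·4·(4x) = 0 ⇒ x = 2/17.
Then y = 144/17 and the distance is √(64/17) ≈ 1.9403.

2/17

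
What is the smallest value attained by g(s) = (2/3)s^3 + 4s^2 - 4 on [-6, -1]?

-4

Differentiating, g'(s) = 2s^2 + 8s; whose only zero in [-6, -1] is s = -4.
Evaluating at the critical points and endpoints: g(-6) = -4,  g(-4) = 52/3,  g(-1) = -2/3.
So the minimum is g(-6) = -4.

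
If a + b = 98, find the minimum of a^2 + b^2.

4802

With a + b = 98, a^2 + b^2 = a^2 + (98 − a)^2.
The derivative 2a − 2(98 − a) = 4a − 196 vanishes at a = 49; second derivative 4 > 0, a minimum.
The minimum is 2·(49)^2 = 4802.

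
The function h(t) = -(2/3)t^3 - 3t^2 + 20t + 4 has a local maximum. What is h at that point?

80/3

h'(t) = -2t^2 - 6t + 20. Setting h'(t) = 0 gives t ∈ {-5, 2}.
Second-derivative test with h''(t) = -4t - 6: h''(-5) = 14 > 0 ⇒ local minimum; h''(2) = -14 < 0 ⇒ local maximum.
So the local maximum value is h(2) = 80/3.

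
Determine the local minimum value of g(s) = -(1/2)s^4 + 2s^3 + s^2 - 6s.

g'(s) = -2s^3 + 6s^2 + 2s - 6. Setting g'(s) = 0 gives s ∈ {-1, 1, 3}.
Second-derivative test with g''(s) = -6s^2 + 12s + 2: g''(-1) = -16 < 0 ⇒ local maximum; g''(1) = 8 > 0 ⇒ local minimum; g''(3) = -16 < 0 ⇒ local maximum.
So the local minimum value is g(1) = -7/2.

-7/2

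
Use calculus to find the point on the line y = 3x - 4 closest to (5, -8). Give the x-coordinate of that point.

-7/10

Minimize D(x)^2 = (x - 5)^2 + (3x + 4)^2.
d/dx[D^2] = 2(x - 5) + 2·3·(3x + 4) = 0 ⇒ x = -7/10.
Then y = -61/10 and the distance is √(361/10) ≈ 6.0083.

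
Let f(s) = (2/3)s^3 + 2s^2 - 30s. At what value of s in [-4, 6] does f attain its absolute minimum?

3

f'(s) = 2s^2 + 4s - 30, whose only zero in [-4, 6] is s = 3.
Candidates: f(-4) = 328/3,  f(3) = -54,  f(6) = 36.
So the minimum is f(3) = -54.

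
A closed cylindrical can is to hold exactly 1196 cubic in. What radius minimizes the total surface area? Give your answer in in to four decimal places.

5.7524

With radius r and height h, πr²h = 1196 so h = 1196/(πr²), and S(r) = 2πr² + 2πrh = 2πr² + 2·1196/r.
S'(r) = 4πr − 2·1196/r² = 0 ⇒ r³ = 1196/(2π), so r ≈ 5.7524 and h = 2r ≈ 11.5048.
S''(r) = 4π + 4·1196/r³ > 0, so this is the minimum; S ≈ 623.7377.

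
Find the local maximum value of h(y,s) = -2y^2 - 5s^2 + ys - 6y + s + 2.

254/39

∂h/∂y = -4y + s - 6 = 0 and ∂h/∂s = y - 10s + 1 = 0, so (y, s) = (-59/39, -2/39).
The Hessian has h_{yy} = -4, h_{ss} = -10, h_{ys} = 1, giving D = 39 > 0 with h_{yy} < 0, so the point is a local maximum.
h(-59/39, -2/39) = 254/39.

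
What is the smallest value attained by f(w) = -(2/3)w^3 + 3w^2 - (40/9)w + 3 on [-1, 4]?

f'(w) = -2w^2 + 6w - 40/9, which vanishes at w = 4/3 and w = 5/3.
Candidates: f(-1) = 100/9,  f(4/3) = 67/81,  f(5/3) = 68/81,  f(4) = -85/9.
Hence the absolute minimum is -85/9 at w = 4.

-85/9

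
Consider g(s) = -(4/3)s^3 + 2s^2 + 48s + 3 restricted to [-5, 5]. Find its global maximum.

g'(s) = -4s^2 + 4s + 48, which vanishes at s = -3 and s = 4.
Evaluating at the critical points and endpoints: g(-5) = -61/3, g(-3) = -87, g(4) = 425/3, g(5) = 379/3.
So the maximum is g(4) = 425/3.

425/3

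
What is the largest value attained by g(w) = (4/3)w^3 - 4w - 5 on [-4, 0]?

The derivative is 4w^2 - 4, whose only zero in [-4, 0] is w = -1.
Evaluating at the critical points and endpoints: g(-4) = -223/3; g(-1) = -7/3; g(0) = -5.
Hence the absolute maximum is -7/3 at w = -1.

-7/3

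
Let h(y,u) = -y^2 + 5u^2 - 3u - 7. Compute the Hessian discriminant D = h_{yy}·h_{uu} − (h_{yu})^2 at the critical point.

∂h/∂y = -2y = 0 and ∂h/∂u = 10u - 3 = 0, so (y, u) = (0, 3/10).
The Hessian has h_{yy} = -2, h_{uu} = 10, h_{yu} = 0, giving D = -20 < 0, so the point is a saddle point.
D = (-2)·(10) − (0)^2 = -20.

-20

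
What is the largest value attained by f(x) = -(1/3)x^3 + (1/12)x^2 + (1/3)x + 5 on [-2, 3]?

Differentiating, f'(x) = -x^2 + (1/6)x + 1/3; which vanishes at x = -1/2 and x = 2/3.
Compare values at every candidate in [-2, 3]: f(-2) = 22/3, f(-1/2) = 235/48, f(2/3) = 418/81, f(3) = -9/4.
So the maximum is f(-2) = 22/3.

22/3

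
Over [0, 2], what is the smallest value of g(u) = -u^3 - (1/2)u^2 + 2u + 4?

-2

Differentiating, g'(u) = -3u^2 - u + 2; whose only zero in [0, 2] is u = 2/3.
Compare values at every candidate in [0, 2]: g(0) = 4; g(2/3) = 130/27; g(2) = -2.
Hence the absolute minimum is -2 at u = 2.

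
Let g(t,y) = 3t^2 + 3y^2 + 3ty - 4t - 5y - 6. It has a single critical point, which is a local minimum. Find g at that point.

-25/3

∂g/∂t = 6t + 3y - 4 = 0 and ∂g/∂y = 3t + 6y - 5 = 0, so (t, y) = (1/3, 2/3).
The Hessian has g_{tt} = 6, g_{yy} = 6, g_{ty} = 3, giving D = 27 > 0 with g_{tt} > 0, so the point is a local minimum.
g(1/3, 2/3) = -25/3.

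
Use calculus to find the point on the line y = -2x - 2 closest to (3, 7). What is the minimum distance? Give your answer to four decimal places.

Minimize D(x)^2 = (x - 3)^2 + (-2x - 9)^2.
d/dx[D^2] = 2(x - 3) + 2·(-2)·(-2x - 9) = 0 ⇒ x = -3.
Then y = 4 and the distance is √(45) ≈ 6.7082.

6.7082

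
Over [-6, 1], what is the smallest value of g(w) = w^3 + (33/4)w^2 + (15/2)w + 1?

g'(w) = 3w^2 + (33/2)w + 15/2, which vanishes at w = -5 and w = -1/2.
Candidates: g(-6) = 37; g(-5) = 179/4; g(-1/2) = -13/16; g(1) = 71/4.
The minimum over the interval is -13/16, attained at w = -1/2.

-13/16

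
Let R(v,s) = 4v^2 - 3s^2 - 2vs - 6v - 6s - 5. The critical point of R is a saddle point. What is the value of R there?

∂R/∂v = 8v - 2s - 6 = 0 and ∂R/∂s = -2v - 6s - 6 = 0, so (v, s) = (6/13, -15/13).
The Hessian has R_{vv} = 8, R_{ss} = -6, R_{vs} = -2, giving D = -52 < 0, so the point is a saddle point.
R(6/13, -15/13) = -38/13.

-38/13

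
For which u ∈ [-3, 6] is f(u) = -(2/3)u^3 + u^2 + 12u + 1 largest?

The derivative is -2u^2 + 2u + 12, which vanishes at u = -2 and u = 3.
Candidates: f(-3) = -8,  f(-2) = -41/3,  f(3) = 28,  f(6) = -35.
Hence the absolute maximum is 28 at u = 3.

3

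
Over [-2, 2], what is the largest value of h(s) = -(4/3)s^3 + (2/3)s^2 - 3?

31/3

The derivative is -4s^2 + (4/3)s, which vanishes at s = 0 and s = 1/3.
Compare values at every candidate in [-2, 2]: h(-2) = 31/3; h(0) = -3; h(1/3) = -241/81; h(2) = -11.
The maximum over the interval is 31/3, attained at s = -2.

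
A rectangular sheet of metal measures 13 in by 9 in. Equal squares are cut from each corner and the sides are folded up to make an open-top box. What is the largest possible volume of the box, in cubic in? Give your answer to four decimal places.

With cut size x, the volume is V(x) = x(13 − 2x)(9 − 2x) for 0 < x < 4.5.
V'(x) = 12x^2 − 88x + 117. Setting V'(x) = 0 gives x ≈ 1.7446 (the root in (0, 4.5)).
V''(x) = 24x − 88 is negative there, so this is the maximum; V ≈ 91.4382.

91.4382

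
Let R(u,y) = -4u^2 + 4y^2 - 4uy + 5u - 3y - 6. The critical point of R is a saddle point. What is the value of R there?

∂R/∂u = -8u - 4y + 5 = 0 and ∂R/∂y = -4u + 8y - 3 = 0, so (u, y) = (7/20, 11/20).
The Hessian has R_{uu} = -8, R_{yy} = 8, R_{uy} = -4, giving D = -80 < 0, so the point is a saddle point.
R(7/20, 11/20) = -119/20.

-119/20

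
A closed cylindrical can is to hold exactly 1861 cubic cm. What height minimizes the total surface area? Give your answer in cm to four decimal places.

With radius r and height h, πr²h = 1861 so h = 1861/(πr²), and S(r) = 2πr² + 2πrh = 2πr² + 2·1861/r.
S'(r) = 4πr − 2·1861/r² = 0 ⇒ r³ = 1861/(2π), so r ≈ 6.6658 and h = 2r ≈ 13.3317.
S''(r) = 4π + 4·1861/r³ > 0, so this is the minimum; S ≈ 837.5527.

13.3317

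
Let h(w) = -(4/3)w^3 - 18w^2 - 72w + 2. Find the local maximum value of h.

92

Critical points: h'(w) = -4w^2 - 36w - 72 vanishes at w = -6, -3.
h''(w) = -8w - 36. h''(-6) = 12 > 0 ⇒ local minimum; h''(-3) = -12 < 0 ⇒ local maximum.
The local maximum is h(-3) = 92.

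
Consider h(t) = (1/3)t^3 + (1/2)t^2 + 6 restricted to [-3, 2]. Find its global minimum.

The derivative is t^2 + t, which vanishes at t = -1 and t = 0.
Evaluating at the critical points and endpoints: h(-3) = 3/2,  h(-1) = 37/6,  h(0) = 6,  h(2) = 32/3.
Hence the absolute minimum is 3/2 at t = -3.

3/2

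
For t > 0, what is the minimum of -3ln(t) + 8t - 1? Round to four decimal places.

f'(t) = -3/t + 8 = 0 gives t = 3/8.
f''(t) = 3/t², which is positive for t > 0, so this is a local minimum.
f(3/8) = -3·ln(3/8) + 3 - 1 ≈ 4.9425.

4.9425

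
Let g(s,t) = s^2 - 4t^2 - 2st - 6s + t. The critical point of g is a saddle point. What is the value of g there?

-31/4

∂g/∂s = 2s - 2t - 6 = 0 and ∂g/∂t = -2s - 8t + 1 = 0, so (s, t) = (5/2, -1/2).
The Hessian has g_{ss} = 2, g_{tt} = -8, g_{st} = -2, giving D = -20 < 0, so the point is a saddle point.
g(5/2, -1/2) = -31/4.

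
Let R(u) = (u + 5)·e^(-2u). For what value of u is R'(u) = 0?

R'(u) = 1·e^(-2u) + (u + 5)·(-2)·e^(-2u) = (-2u - 9)·e^(-2u). Since e^(-2u) > 0, the only critical point is u = -9/2.
R''(-9/2) has the same sign as -2 < 0, so this is a local maximum.
R(-9/2) = (1/2)·e^(9) ≈ 4051.5420.

-9/2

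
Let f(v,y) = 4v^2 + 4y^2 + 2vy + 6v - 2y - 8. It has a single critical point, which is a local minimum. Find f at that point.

∂f/∂v = 8v + 2y + 6 = 0 and ∂f/∂y = 2v + 8y - 2 = 0, so (v, y) = (-13/15, 7/15).
The Hessian has f_{vv} = 8, f_{yy} = 8, f_{vy} = 2, giving D = 60 > 0 with f_{vv} > 0, so the point is a local minimum.
f(-13/15, 7/15) = -166/15.

-166/15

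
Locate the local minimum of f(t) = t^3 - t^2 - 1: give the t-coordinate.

f'(t) = 3t^2 - 2t = 0 at t = 0, 2/3.
Second-derivative test with f''(t) = 6t - 2: f''(0) = -2 < 0 ⇒ local maximum; f''(2/3) = 2 > 0 ⇒ local minimum.
The local minimum is f(2/3) = -31/27.

2/3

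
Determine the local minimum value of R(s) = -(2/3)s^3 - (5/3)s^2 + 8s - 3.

-24

R'(s) = -2s^2 - (10/3)s + 8 = 0 at s = -3, 4/3.
Since R''(s) = -4s - 10/3, we get R''(-3) = 26/3 > 0 ⇒ local minimum; R''(4/3) = -26/3 < 0 ⇒ local maximum.
The local minimum is R(-3) = -24.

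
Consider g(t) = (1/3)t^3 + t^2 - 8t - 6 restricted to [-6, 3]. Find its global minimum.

Differentiating, g'(t) = t^2 + 2t - 8; which vanishes at t = -4 and t = 2.
Evaluating at the critical points and endpoints: g(-6) = 6, g(-4) = 62/3, g(2) = -46/3, g(3) = -12.
So the minimum is g(2) = -46/3.

-46/3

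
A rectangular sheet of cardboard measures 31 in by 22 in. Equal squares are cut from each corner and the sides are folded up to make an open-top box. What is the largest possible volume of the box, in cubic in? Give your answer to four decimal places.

With cut size x, the volume is V(x) = x(31 − 2x)(22 − 2x) for 0 < x < 11.
V'(x) = 12x^2 − 212x + 682. Setting V'(x) = 0 gives x ≈ 4.2296 (the root in (0, 11)).
V''(x) = 24x − 212 is negative there, so this is the maximum; V ≈ 1290.9605.

1290.9605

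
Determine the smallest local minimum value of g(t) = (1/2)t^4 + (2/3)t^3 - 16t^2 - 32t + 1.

-637/3

g'(t) = 2t^3 + 2t^2 - 32t - 32. Setting g'(t) = 0 gives t ∈ {-4, -1, 4}.
Second-derivative test with g''(t) = 6t^2 + 4t - 32: g''(-4) = 48 > 0 ⇒ local minimum; g''(-1) = -30 < 0 ⇒ local maximum; g''(4) = 80 > 0 ⇒ local minimum.
Thus g has its smallest local minimum at t = 4, with value -637/3.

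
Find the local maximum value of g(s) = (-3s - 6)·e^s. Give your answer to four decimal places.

Differentiating with the product rule gives g'(s) = (-3s - 9)·e^s. Since e^s > 0, the only critical point is s = -3.
g''(-3) has the same sign as -3 < 0, so this is a local maximum.
g(-3) = (3)·e^(-3) ≈ 0.1494.

0.1494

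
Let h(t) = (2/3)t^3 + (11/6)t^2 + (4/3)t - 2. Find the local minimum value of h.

-55/24

h'(t) = 2t^2 + (11/3)t + 4/3 = 0 at t = -4/3, -1/2.
h''(t) = 4t + 11/3. h''(-4/3) = -5/3 < 0 ⇒ local maximum; h''(-1/2) = 5/3 > 0 ⇒ local minimum.
So the local minimum value is h(-1/2) = -55/24.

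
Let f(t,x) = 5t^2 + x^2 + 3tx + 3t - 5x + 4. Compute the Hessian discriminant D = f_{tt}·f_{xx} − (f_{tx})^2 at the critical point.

∂f/∂t = 10t + 3x + 3 = 0 and ∂f/∂x = 3t + 2x - 5 = 0, so (t, x) = (-21/11, 59/11).
The Hessian has f_{tt} = 10, f_{xx} = 2, f_{tx} = 3, giving D = 11 > 0 with f_{tt} > 0, so the point is a local minimum.
D = (10)·(2) − (3)^2 = 11.

11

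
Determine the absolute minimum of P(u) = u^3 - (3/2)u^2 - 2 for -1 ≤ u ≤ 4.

-9/2

The derivative is 3u^2 - 3u, which vanishes at u = 0 and u = 1.
Compare values at every candidate in [-1, 4]: P(-1) = -9/2,  P(0) = -2,  P(1) = -5/2,  P(4) = 38.
So the minimum is P(-1) = -9/2.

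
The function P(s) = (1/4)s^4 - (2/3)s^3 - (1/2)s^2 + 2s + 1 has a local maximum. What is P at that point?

P'(s) = s^3 - 2s^2 - s + 2 = 0 at s = -1, 1, 2.
Since P''(s) = 3s^2 - 4s - 1, we get P''(-1) = 6 > 0 ⇒ local minimum; P''(1) = -2 < 0 ⇒ local maximum; P''(2) = 3 > 0 ⇒ local minimum.
Thus P has its local maximum at s = 1, with value 25/12.

25/12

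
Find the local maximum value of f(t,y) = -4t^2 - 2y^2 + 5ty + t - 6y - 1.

109/7

∂f/∂t = -8t + 5y + 1 = 0 and ∂f/∂y = 5t - 4y - 6 = 0, so (t, y) = (-26/7, -43/7).
The Hessian has f_{tt} = -8, f_{yy} = -4, f_{ty} = 5, giving D = 7 > 0 with f_{tt} < 0, so the point is a local maximum.
f(-26/7, -43/7) = 109/7.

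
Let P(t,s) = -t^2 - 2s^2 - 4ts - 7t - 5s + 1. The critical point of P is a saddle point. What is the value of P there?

∂P/∂t = -2t - 4s - 7 = 0 and ∂P/∂s = -4t - 4s - 5 = 0, so (t, s) = (1, -9/4).
The Hessian has P_{tt} = -2, P_{ss} = -4, P_{ts} = -4, giving D = -8 < 0, so the point is a saddle point.
P(1, -9/4) = 25/8.

25/8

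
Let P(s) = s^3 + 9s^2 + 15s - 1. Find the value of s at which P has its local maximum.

-5

Critical points: P'(s) = 3s^2 + 18s + 15 vanishes at s = -5, -1.
P''(s) = 6s + 18. P''(-5) = -12 < 0 ⇒ local maximum; P''(-1) = 12 > 0 ⇒ local minimum.
So the local maximum value is P(-5) = 24.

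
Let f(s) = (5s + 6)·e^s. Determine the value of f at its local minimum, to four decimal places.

Differentiating with the product rule gives f'(s) = (5s + 11)·e^s. Since e^s > 0, the only critical point is s = -11/5.
f''(-11/5) has the same sign as 5 > 0, so this is a local minimum.
f(-11/5) = (-5)·e^(-11/5) ≈ -0.5540.

-0.5540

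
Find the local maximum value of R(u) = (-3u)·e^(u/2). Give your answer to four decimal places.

R'(u) = (-3)·e^(u/2) + (-3u)·(1/2)·e^(u/2) = (-(3/2)u - 3)·e^(u/2). Since e^(u/2) > 0, the only critical point is u = -2.
R''(-2) has the same sign as -3/2 < 0, so this is a local maximum.
R(-2) = (6)·e^(-1) ≈ 2.2073.

2.2073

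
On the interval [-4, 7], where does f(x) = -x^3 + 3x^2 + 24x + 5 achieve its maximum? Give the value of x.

The derivative is -3x^2 + 6x + 24, which vanishes at x = -2 and x = 4.
Evaluating at the critical points and endpoints: f(-4) = 21,  f(-2) = -23,  f(4) = 85,  f(7) = -23.
Hence the absolute maximum is 85 at x = 4.

4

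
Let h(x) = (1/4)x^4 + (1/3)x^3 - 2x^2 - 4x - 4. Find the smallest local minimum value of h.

h'(x) = x^3 + x^2 - 4x - 4 = 0 at x = -2, -1, 2.
Since h''(x) = 3x^2 + 2x - 4, we get h''(-2) = 4 > 0 ⇒ local minimum; h''(-1) = -3 < 0 ⇒ local maximum; h''(2) = 12 > 0 ⇒ local minimum.
Thus h has its smallest local minimum at x = 2, with value -40/3.

-40/3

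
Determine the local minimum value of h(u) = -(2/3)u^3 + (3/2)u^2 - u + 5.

h'(u) = -2u^2 + 3u - 1 = 0 at u = 1/2, 1.
Second-derivative test with h''(u) = -4u + 3: h''(1/2) = 1 > 0 ⇒ local minimum; h''(1) = -1 < 0 ⇒ local maximum.
So the local minimum value is h(1/2) = 115/24.

115/24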